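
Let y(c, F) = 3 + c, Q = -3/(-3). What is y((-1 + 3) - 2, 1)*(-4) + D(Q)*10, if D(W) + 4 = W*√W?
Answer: -42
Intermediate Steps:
Q = 1 (Q = -3*(-⅓) = 1)
D(W) = -4 + W^(3/2) (D(W) = -4 + W*√W = -4 + W^(3/2))
y((-1 + 3) - 2, 1)*(-4) + D(Q)*10 = (3 + ((-1 + 3) - 2))*(-4) + (-4 + 1^(3/2))*10 = (3 + (2 - 2))*(-4) + (-4 + 1)*10 = (3 + 0)*(-4) - 3*10 = 3*(-4) - 30 = -12 - 30 = -42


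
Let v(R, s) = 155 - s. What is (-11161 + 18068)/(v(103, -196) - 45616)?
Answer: -6907/45265 ≈ -0.15259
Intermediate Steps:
(-11161 + 18068)/(v(103, -196) - 45616) = (-11161 + 18068)/((155 - 1*(-196)) - 45616) = 6907/((155 + 196) - 45616) = 6907/(351 - 45616) = 6907/(-45265) = 6907*(-1/45265) = -6907/45265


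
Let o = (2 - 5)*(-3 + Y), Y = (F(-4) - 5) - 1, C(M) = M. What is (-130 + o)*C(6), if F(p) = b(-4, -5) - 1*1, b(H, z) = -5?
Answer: -510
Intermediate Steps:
F(p) = -6 (F(p) = -5 - 1*1 = -5 - 1 = -6)
Y = -12 (Y = (-6 - 5) - 1 = -11 - 1 = -12)
o = 45 (o = (2 - 5)*(-3 - 12) = -3*(-15) = 45)
(-130 + o)*C(6) = (-130 + 45)*6 = -85*6 = -510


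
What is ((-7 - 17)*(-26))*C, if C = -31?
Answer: -19344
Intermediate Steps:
((-7 - 17)*(-26))*C = ((-7 - 17)*(-26))*(-31) = -24*(-26)*(-31) = 624*(-31) = -19344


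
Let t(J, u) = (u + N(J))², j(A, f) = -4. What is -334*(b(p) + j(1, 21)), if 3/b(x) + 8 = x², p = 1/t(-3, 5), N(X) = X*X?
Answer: 449081704/307327 ≈ 1461.3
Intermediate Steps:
N(X) = X²
t(J, u) = (u + J²)²
p = 1/196 (p = 1/((5 + (-3)²)²) = 1/((5 + 9)²) = 1/(14²) = 1/196 ≈ 0.0051020)
b(x) = 3/(-8 + x²)
-334*(b(p) + j(1, 21)) = -334*(3/(-8 + (1/196)²) - 4) = -334*(3/(-8 + 1/38416) - 4) = -334*(3/(-307327/38416) - 4) = -334*(3*(-38416/307327) - 4) = -334*(-115248/307327 - 4) = -334*(-1344556/307327) = 449081704/307327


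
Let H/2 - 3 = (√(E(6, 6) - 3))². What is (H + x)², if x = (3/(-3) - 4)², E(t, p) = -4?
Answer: 289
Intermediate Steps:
H = -8 (H = 6 + 2*(√(-4 - 3))² = 6 + 2*(√(-7))² = 6 + 2*(I*√7)² = 6 + 2*(-7) = 6 - 14 = -8)
x = 25 (x = (3*(-⅓) - 4)² = (-1 - 4)² = (-5)² = 25)
(H + x)² = (-8 + 25)² = 17² = 289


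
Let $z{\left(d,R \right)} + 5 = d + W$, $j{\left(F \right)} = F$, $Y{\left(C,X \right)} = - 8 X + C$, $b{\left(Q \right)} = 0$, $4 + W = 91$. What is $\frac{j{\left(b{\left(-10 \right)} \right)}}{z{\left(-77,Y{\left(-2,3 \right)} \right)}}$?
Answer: $0$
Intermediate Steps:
$W = 87$ ($W = -4 + 91 = 87$)
$Y{\left(C,X \right)} = C - 8 X$
$z{\left(d,R \right)} = 82 + d$ ($z{\left(d,R \right)} = -5 + \left(d + 87\right) = -5 + \left(87 + d\right) = 82 + d$)
$\frac{j{\left(b{\left(-10 \right)} \right)}}{z{\left(-77,Y{\left(-2,3 \right)} \right)}} = \frac{0}{82 - 77} = \frac{0}{5} = 0 \cdot \frac{1}{5} = 0$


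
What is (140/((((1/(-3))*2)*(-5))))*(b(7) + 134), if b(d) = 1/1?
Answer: 5670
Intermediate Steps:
b(d) = 1 (b(d) = 1*1 = 1)
(140/((((1/(-3))*2)*(-5))))*(b(7) + 134) = (140/((((1/(-3))*2)*(-5))))*(1 + 134) = (140/((((1*(-⅓))*2)*(-5))))*135 = (140/((-⅓*2*(-5))))*135 = (140/((-⅔*(-5))))*135 = (140/(10/3))*135 = (140*(3/10))*135 = 42*135 = 5670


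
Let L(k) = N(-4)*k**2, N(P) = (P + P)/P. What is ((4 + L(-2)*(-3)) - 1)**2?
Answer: 441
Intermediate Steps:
N(P) = 2 (N(P) = (2*P)/P = 2)
L(k) = 2*k**2
((4 + L(-2)*(-3)) - 1)**2 = ((4 + (2*(-2)**2)*(-3)) - 1)**2 = ((4 + (2*4)*(-3)) - 1)**2 = ((4 + 8*(-3)) - 1)**2 = ((4 - 24) - 1)**2 = (-20 - 1)**2 = (-21)**2 = 441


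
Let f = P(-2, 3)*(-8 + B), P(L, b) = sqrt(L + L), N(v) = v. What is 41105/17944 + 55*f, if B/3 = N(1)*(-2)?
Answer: 41105/17944 - 1540*I ≈ 2.2907 - 1540.0*I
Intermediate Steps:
P(L, b) = sqrt(2)*sqrt(L) (P(L, b) = sqrt(2*L) = sqrt(2)*sqrt(L))
B = -6 (B = 3*(1*(-2)) = 3*(-2) = -6)
f = -28*I (f = (sqrt(2)*sqrt(-2))*(-8 - 6) = (sqrt(2)*(I*sqrt(2)))*(-14) = (2*I)*(-14) = -28*I ≈ -28.0*I)
41105/17944 + 55*f = 41105/17944 + 55*(-28*I) = 41105*(1/17944) - 1540*I = 41105/17944 - 1540*I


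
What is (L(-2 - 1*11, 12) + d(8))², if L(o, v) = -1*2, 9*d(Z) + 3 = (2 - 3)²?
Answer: 400/81 ≈ 4.9383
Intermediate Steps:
d(Z) = -2/9 (d(Z) = -⅓ + (2 - 3)²/9 = -⅓ + (⅑)*(-1)² = -⅓ + (⅑)*1 = -⅓ + ⅑ = -2/9)
L(o, v) = -2
(L(-2 - 1*11, 12) + d(8))² = (-2 - 2/9)² = (-20/9)² = 400/81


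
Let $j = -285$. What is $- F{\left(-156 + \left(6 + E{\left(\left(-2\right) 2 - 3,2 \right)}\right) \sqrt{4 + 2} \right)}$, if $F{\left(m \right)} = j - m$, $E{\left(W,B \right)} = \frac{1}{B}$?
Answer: $129 + \frac{13 \sqrt{6}}{2} \approx 144.92$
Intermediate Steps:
$F{\left(m \right)} = -285 - m$
$- F{\left(-156 + \left(6 + E{\left(\left(-2\right) 2 - 3,2 \right)}\right) \sqrt{4 + 2} \right)} = - (-285 - \left(-156 + \left(6 + \frac{1}{2}\right) \sqrt{4 + 2}\right)) = - (-285 - \left(-156 + \left(6 + \frac{1}{2}\right) \sqrt{6}\right)) = - (-285 - \left(-156 + \frac{13 \sqrt{6}}{2}\right)) = - (-285 + \left(156 - \frac{13 \sqrt{6}}{2}\right)) = - (-129 - \frac{13 \sqrt{6}}{2}) = 129 + \frac{13 \sqrt{6}}{2}$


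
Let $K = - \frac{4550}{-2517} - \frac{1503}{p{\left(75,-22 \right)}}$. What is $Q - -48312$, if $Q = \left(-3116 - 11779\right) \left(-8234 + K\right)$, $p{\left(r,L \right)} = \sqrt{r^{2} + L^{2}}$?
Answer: $\frac{102917458788}{839} + \frac{22387185 \sqrt{6109}}{6109} \approx 1.2295 \cdot 10^{8}$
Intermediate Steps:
$p{\left(r,L \right)} = \sqrt{L^{2} + r^{2}}$
$K = \frac{4550}{2517} - \frac{1503 \sqrt{6109}}{6109}$ ($K = - \frac{4550}{-2517} - \frac{1503}{\sqrt{\left(-22\right)^{2} + 75^{2}}} = \left(-4550\right) \left(- \frac{1}{2517}\right) - \frac{1503}{\sqrt{484 + 5625}} = \frac{4550}{2517} - \frac{1503}{\sqrt{6109}} = \frac{4550}{2517} - 1503 \frac{\sqrt{6109}}{6109} = \frac{4550}{2517} - \frac{1503 \sqrt{6109}}{6109} \approx -17.422$)
$Q = \frac{102876925020}{839} + \frac{22387185 \sqrt{6109}}{6109}$ ($Q = \left(-3116 - 11779\right) \left(-8234 + \left(\frac{4550}{2517} - \frac{1503 \sqrt{6109}}{6109}\right)\right) = - 14895 \left(- \frac{20720428}{2517} - \frac{1503 \sqrt{6109}}{6109}\right) = \frac{102876925020}{839} + \frac{22387185 \sqrt{6109}}{6109} \approx 1.229 \cdot 10^{8}$)
$Q - -48312 = \left(\frac{102876925020}{839} + \frac{22387185 \sqrt{6109}}{6109}\right) - -48312 = \left(\frac{102876925020}{839} + \frac{22387185 \sqrt{6109}}{6109}\right) + 48312 = \frac{102917458788}{839} + \frac{22387185 \sqrt{6109}}{6109}$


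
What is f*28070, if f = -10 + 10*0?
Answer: -280700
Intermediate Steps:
f = -10 (f = -10 + 0 = -10)
f*28070 = -10*28070 = -280700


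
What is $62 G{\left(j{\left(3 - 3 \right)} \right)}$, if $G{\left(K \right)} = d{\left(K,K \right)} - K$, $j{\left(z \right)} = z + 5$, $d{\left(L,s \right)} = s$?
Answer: $0$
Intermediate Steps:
$j{\left(z \right)} = 5 + z$
$G{\left(K \right)} = 0$ ($G{\left(K \right)} = K - K = 0$)
$62 G{\left(j{\left(3 - 3 \right)} \right)} = 62 \cdot 0 = 0$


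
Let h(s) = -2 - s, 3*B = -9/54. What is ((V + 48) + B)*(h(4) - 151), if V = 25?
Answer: -206141/18 ≈ -11452.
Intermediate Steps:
B = -1/18 (B = (-9/54)/3 = (-9*1/54)/3 = (⅓)*(-⅙) = -1/18 ≈ -0.055556)
((V + 48) + B)*(h(4) - 151) = ((25 + 48) - 1/18)*((-2 - 1*4) - 151) = (73 - 1/18)*((-2 - 4) - 151) = 1313*(-6 - 151)/18 = (1313/18)*(-157) = -206141/18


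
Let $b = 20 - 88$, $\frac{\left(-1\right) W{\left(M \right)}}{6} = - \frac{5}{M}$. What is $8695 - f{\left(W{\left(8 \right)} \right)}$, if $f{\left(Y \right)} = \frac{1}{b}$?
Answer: $\frac{591261}{68} \approx 8695.0$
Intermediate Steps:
$W{\left(M \right)} = \frac{30}{M}$ ($W{\left(M \right)} = - 6 \left(- \frac{5}{M}\right) = \frac{30}{M}$)
$b = -68$
$f{\left(Y \right)} = - \frac{1}{68}$ ($f{\left(Y \right)} = \frac{1}{-68} = - \frac{1}{68}$)
$8695 - f{\left(W{\left(8 \right)} \right)} = 8695 - - \frac{1}{68} = 8695 + \frac{1}{68} = \frac{591261}{68}$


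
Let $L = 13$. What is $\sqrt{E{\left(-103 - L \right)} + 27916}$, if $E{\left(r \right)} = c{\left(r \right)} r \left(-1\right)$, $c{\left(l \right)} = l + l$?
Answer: $2 \sqrt{251} \approx 31.686$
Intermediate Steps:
$c{\left(l \right)} = 2 l$
$E{\left(r \right)} = - 2 r^{2}$ ($E{\left(r \right)} = 2 r r \left(-1\right) = 2 r^{2} \left(-1\right) = - 2 r^{2}$)
$\sqrt{E{\left(-103 - L \right)} + 27916} = \sqrt{- 2 \left(-103 - 13\right)^{2} + 27916} = \sqrt{- 2 \left(-116\right)^{2} + 27916} = \sqrt{\left(-2\right) 13456 + 27916} = \sqrt{-26912 + 27916} = \sqrt{1004} = 2 \sqrt{251}$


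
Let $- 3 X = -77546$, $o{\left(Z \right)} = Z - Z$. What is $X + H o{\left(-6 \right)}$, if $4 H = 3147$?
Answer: $\frac{77546}{3} \approx 25849.0$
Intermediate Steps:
$o{\left(Z \right)} = 0$
$X = \frac{77546}{3}$ ($X = \left(- \frac{1}{3}\right) \left(-77546\right) = \frac{77546}{3} \approx 25849.0$)
$H = \frac{3147}{4}$ ($H = \frac{1}{4} \cdot 3147 = \frac{3147}{4} \approx 786.75$)
$X + H o{\left(-6 \right)} = \frac{77546}{3} + \frac{3147}{4} \cdot 0 = \frac{77546}{3} + 0 = \frac{77546}{3}$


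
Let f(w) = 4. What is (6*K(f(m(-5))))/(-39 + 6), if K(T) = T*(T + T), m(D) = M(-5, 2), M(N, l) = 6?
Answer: -64/11 ≈ -5.8182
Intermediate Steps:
m(D) = 6
K(T) = 2*T² (K(T) = T*(2*T) = 2*T²)
(6*K(f(m(-5))))/(-39 + 6) = (6*(2*4²))/(-39 + 6) = (6*(2*16))/(-33) = (6*32)*(-1/33) = 192*(-1/33) = -64/11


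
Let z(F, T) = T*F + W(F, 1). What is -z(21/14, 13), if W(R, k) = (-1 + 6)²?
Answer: -89/2 ≈ -44.500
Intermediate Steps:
W(R, k) = 25 (W(R, k) = 5² = 25)
z(F, T) = 25 + F*T (z(F, T) = T*F + 25 = F*T + 25 = 25 + F*T)
-z(21/14, 13) = -(25 + (21/14)*13) = -(25 + (21*(1/14))*13) = -(25 + (3/2)*13) = -(25 + 39/2) = -1*89/2 = -89/2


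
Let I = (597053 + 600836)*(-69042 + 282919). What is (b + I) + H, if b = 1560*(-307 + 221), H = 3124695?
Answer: 256203896188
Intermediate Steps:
I = 256200905653 (I = 1197889*213877 = 256200905653)
b = -134160 (b = 1560*(-86) = -134160)
(b + I) + H = (-134160 + 256200905653) + 3124695 = 256200771493 + 3124695 = 256203896188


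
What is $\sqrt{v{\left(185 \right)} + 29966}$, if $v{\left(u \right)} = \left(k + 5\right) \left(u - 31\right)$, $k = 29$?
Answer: $\sqrt{35202} \approx 187.62$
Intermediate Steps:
$v{\left(u \right)} = -1054 + 34 u$ ($v{\left(u \right)} = \left(29 + 5\right) \left(u - 31\right) = 34 \left(-31 + u\right) = -1054 + 34 u$)
$\sqrt{v{\left(185 \right)} + 29966} = \sqrt{\left(-1054 + 34 \cdot 185\right) + 29966} = \sqrt{\left(-1054 + 6290\right) + 29966} = \sqrt{5236 + 29966} = \sqrt{35202}$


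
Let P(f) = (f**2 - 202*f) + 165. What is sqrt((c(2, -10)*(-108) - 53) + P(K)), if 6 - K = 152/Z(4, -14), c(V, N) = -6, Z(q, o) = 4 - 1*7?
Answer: 116*I*sqrt(5)/3 ≈ 86.461*I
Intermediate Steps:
Z(q, o) = -3 (Z(q, o) = 4 - 7 = -3)
K = 170/3 (K = 6 - 152/(-3) = 6 - 152*(-1)/3 = 6 - 1*(-152/3) = 6 + 152/3 = 170/3 ≈ 56.667)
P(f) = 165 + f**2 - 202*f
sqrt((c(2, -10)*(-108) - 53) + P(K)) = sqrt((-6*(-108) - 53) + (165 + (170/3)**2 - 202*170/3)) = sqrt((648 - 53) + (165 + 28900/9 - 34340/3)) = sqrt(595 - 72635/9) = sqrt(-67280/9) = 116*I*sqrt(5)/3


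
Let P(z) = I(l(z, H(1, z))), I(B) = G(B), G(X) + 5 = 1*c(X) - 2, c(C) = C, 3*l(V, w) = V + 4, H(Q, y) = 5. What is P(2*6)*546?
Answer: -910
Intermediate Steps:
l(V, w) = 4/3 + V/3 (l(V, w) = (V + 4)/3 = (4 + V)/3 = 4/3 + V/3)
G(X) = -7 + X (G(X) = -5 + (1*X - 2) = -5 + (X - 2) = -5 + (-2 + X) = -7 + X)
I(B) = -7 + B
P(z) = -17/3 + z/3 (P(z) = -7 + (4/3 + z/3) = -17/3 + z/3)
P(2*6)*546 = (-17/3 + (2*6)/3)*546 = (-17/3 + (1/3)*12)*546 = (-17/3 + 4)*546 = -5/3*546 = -910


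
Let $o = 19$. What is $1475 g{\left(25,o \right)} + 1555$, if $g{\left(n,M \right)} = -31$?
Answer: $-44170$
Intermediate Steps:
$1475 g{\left(25,o \right)} + 1555 = 1475 \left(-31\right) + 1555 = -45725 + 1555 = -44170$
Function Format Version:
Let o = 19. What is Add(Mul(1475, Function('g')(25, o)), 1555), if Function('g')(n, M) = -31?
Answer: -44170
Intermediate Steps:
Add(Mul(1475, Function('g')(25, o)), 1555) = Add(Mul(1475, -31), 1555) = Add(-45725, 1555) = -44170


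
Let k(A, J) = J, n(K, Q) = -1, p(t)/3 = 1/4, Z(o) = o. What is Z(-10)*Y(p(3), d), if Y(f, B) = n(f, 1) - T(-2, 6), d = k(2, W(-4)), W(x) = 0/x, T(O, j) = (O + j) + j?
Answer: 110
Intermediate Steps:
T(O, j) = O + 2*j
p(t) = ¾ (p(t) = 3/4 = 3*(¼) = ¾)
W(x) = 0
d = 0
Y(f, B) = -11 (Y(f, B) = -1 - (-2 + 2*6) = -1 - (-2 + 12) = -1 - 1*10 = -1 - 10 = -11)
Z(-10)*Y(p(3), d) = -10*(-11) = 110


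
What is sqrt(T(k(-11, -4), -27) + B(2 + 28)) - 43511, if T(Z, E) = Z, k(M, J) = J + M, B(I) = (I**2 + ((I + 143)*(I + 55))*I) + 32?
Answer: -43511 + sqrt(442067) ≈ -42846.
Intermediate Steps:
B(I) = 32 + I**2 + I*(55 + I)*(143 + I) (B(I) = (I**2 + ((143 + I)*(55 + I))*I) + 32 = (I**2 + ((55 + I)*(143 + I))*I) + 32 = (I**2 + I*(55 + I)*(143 + I)) + 32 = 32 + I**2 + I*(55 + I)*(143 + I))
sqrt(T(k(-11, -4), -27) + B(2 + 28)) - 43511 = sqrt((-4 - 11) + (32 + (2 + 28)**3 + 199*(2 + 28)**2 + 7865*(2 + 28))) - 43511 = sqrt(-15 + (32 + 30**3 + 199*30**2 + 7865*30)) - 43511 = sqrt(-15 + (32 + 27000 + 199*900 + 235950)) - 43511 = sqrt(-15 + (32 + 27000 + 179100 + 235950)) - 43511 = sqrt(-15 + 442082) - 43511 = sqrt(442067) - 43511 = -43511 + sqrt(442067)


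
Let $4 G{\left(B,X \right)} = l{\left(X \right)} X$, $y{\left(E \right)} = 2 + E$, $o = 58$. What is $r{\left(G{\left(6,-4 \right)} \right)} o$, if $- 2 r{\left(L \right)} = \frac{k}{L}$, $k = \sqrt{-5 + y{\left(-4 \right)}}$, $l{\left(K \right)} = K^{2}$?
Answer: $\frac{29 i \sqrt{7}}{16} \approx 4.7954 i$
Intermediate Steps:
$G{\left(B,X \right)} = \frac{X^{3}}{4}$ ($G{\left(B,X \right)} = \frac{X^{2} X}{4} = \frac{X^{3}}{4}$)
$k = i \sqrt{7}$ ($k = \sqrt{-5 + \left(2 - 4\right)} = \sqrt{-5 - 2} = \sqrt{-7} = i \sqrt{7} \approx 2.6458 i$)
$r{\left(L \right)} = - \frac{i \sqrt{7}}{2 L}$ ($r{\left(L \right)} = - \frac{i \sqrt{7} \frac{1}{L}}{2} = - \frac{i \sqrt{7}}{2 L}$)
$r{\left(G{\left(6,-4 \right)} \right)} o = - \frac{i \sqrt{7}}{2 \frac{\left(-4\right)^{3}}{4}} \cdot 58 = - \frac{i \sqrt{7}}{2 \cdot \frac{1}{4} \left(-64\right)} 58 = - \frac{i \sqrt{7}}{2 \left(-16\right)} 58 = \left(- \frac{1}{2}\right) i \sqrt{7} \left(- \frac{1}{16}\right) 58 = \frac{i \sqrt{7}}{32} \cdot 58 = \frac{29 i \sqrt{7}}{16}$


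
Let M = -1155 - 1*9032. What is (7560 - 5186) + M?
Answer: -7813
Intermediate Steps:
M = -10187 (M = -1155 - 9032 = -10187)
(7560 - 5186) + M = (7560 - 5186) - 10187 = 2374 - 10187 = -7813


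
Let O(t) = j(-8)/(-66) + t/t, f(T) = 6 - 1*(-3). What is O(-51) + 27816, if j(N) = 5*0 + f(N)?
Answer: 611971/22 ≈ 27817.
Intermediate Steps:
f(T) = 9 (f(T) = 6 + 3 = 9)
j(N) = 9 (j(N) = 5*0 + 9 = 0 + 9 = 9)
O(t) = 19/22 (O(t) = 9/(-66) + t/t = 9*(-1/66) + 1 = -3/22 + 1 = 19/22)
O(-51) + 27816 = 19/22 + 27816 = 611971/22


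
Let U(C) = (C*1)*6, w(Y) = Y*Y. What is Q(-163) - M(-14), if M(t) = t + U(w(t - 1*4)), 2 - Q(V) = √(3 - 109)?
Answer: -1928 - I*√106 ≈ -1928.0 - 10.296*I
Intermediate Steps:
w(Y) = Y²
U(C) = 6*C (U(C) = C*6 = 6*C)
Q(V) = 2 - I*√106 (Q(V) = 2 - √(3 - 109) = 2 - √(-106) = 2 - I*√106)
M(t) = t + 6*(-4 + t)² (M(t) = t + 6*(t - 1*4)² = t + 6*(t - 4)² = t + 6*(-4 + t)²)
Q(-163) - M(-14) = (2 - I*√106) - (-14 + 6*(-4 - 14)²) = (2 - I*√106) - (-14 + 6*(-18)²) = (2 - I*√106) - (-14 + 6*324) = (2 - I*√106) - (-14 + 1944) = (2 - I*√106) - 1*1930 = (2 - I*√106) - 1930 = -1928 - I*√106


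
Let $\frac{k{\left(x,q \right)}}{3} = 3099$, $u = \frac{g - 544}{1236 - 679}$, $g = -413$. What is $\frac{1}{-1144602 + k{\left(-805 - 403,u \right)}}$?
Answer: $- \frac{1}{1135305} \approx -8.8082 \cdot 10^{-7}$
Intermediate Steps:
$u = - \frac{957}{557}$ ($u = \frac{-413 - 544}{1236 - 679} = - \frac{957}{557} \approx -1.7181$)
$k{\left(x,q \right)} = 9297$ ($k{\left(x,q \right)} = 3 \cdot 3099 = 9297$)
$\frac{1}{-1144602 + k{\left(-805 - 403,u \right)}} = \frac{1}{-1144602 + 9297} = \frac{1}{-1135305} = - \frac{1}{1135305}$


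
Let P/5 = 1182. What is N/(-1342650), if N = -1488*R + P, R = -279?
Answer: -70177/223775 ≈ -0.31361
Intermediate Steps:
P = 5910 (P = 5*1182 = 5910)
N = 421062 (N = -1488*(-279) + 5910 = 415152 + 5910 = 421062)
N/(-1342650) = 421062/(-1342650) = 421062*(-1/1342650) = -70177/223775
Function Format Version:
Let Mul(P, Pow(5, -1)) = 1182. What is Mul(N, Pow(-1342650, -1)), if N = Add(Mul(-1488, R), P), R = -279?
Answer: Rational(-70177, 223775) ≈ -0.31361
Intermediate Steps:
P = 5910 (P = Mul(5, 1182) = 5910)
N = 421062 (N = Add(Mul(-1488, -279), 5910) = Add(415152, 5910) = 421062)
Mul(N, Pow(-1342650, -1)) = Mul(421062, Pow(-1342650, -1)) = Mul(421062, Rational(-1, 1342650)) = Rational(-70177, 223775)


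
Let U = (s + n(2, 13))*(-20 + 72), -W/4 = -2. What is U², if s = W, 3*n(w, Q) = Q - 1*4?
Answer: 327184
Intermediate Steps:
W = 8 (W = -4*(-2) = 8)
n(w, Q) = -4/3 + Q/3 (n(w, Q) = (Q - 1*4)/3 = (Q - 4)/3 = (-4 + Q)/3 = -4/3 + Q/3)
s = 8
U = 572 (U = (8 + (-4/3 + (⅓)*13))*(-20 + 72) = (8 + (-4/3 + 13/3))*52 = (8 + 3)*52 = 11*52 = 572)
U² = 572² = 327184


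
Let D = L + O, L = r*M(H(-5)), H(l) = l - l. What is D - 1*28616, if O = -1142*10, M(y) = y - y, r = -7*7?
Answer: -40036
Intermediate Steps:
H(l) = 0
r = -49
M(y) = 0
O = -11420
L = 0 (L = -49*0 = 0)
D = -11420 (D = 0 - 11420 = -11420)
D - 1*28616 = -11420 - 1*28616 = -11420 - 28616 = -40036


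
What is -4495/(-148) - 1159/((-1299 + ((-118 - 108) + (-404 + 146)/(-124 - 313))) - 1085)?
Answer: 1300165481/42191544 ≈ 30.816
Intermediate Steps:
-4495/(-148) - 1159/((-1299 + ((-118 - 108) + (-404 + 146)/(-124 - 313))) - 1085) = -4495*(-1/148) - 1159/((-1299 + (-226 - 258/(-437))) - 1085) = 4495/148 - 1159/((-1299 + (-226 - 258*(-1/437))) - 1085) = 4495/148 - 1159/((-1299 + (-226 + 258/437)) - 1085) = 4495/148 - 1159/((-1299 - 98504/437) - 1085) = 4495/148 - 1159/(-666167/437 - 1085) = 4495/148 - 1159/(-1140312/437) = 4495/148 - 1159*(-437/1140312) = 4495/148 + 506483/1140312 = 1300165481/42191544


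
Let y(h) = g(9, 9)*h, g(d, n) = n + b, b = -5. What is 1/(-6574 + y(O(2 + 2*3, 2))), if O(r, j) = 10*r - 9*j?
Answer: -1/6326 ≈ -0.00015808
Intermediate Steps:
g(d, n) = -5 + n (g(d, n) = n - 5 = -5 + n)
O(r, j) = -9*j + 10*r
y(h) = 4*h (y(h) = (-5 + 9)*h = 4*h)
1/(-6574 + y(O(2 + 2*3, 2))) = 1/(-6574 + 4*(-9*2 + 10*(2 + 2*3))) = 1/(-6574 + 4*(-18 + 10*(2 + 6))) = 1/(-6574 + 4*(-18 + 10*8)) = 1/(-6574 + 4*(-18 + 80)) = 1/(-6574 + 4*62) = 1/(-6574 + 248) = 1/(-6326) = -1/6326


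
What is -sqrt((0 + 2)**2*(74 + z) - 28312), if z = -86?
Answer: -2*I*sqrt(7090) ≈ -168.4*I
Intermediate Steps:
-sqrt((0 + 2)**2*(74 + z) - 28312) = -sqrt((0 + 2)**2*(74 - 86) - 28312) = -sqrt(2**2*(-12) - 28312) = -sqrt(4*(-12) - 28312) = -sqrt(-48 - 28312) = -sqrt(-28360) = -2*I*sqrt(7090)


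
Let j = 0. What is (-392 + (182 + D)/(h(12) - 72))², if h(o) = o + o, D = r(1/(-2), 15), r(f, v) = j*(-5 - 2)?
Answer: 90231001/576 ≈ 1.5665e+5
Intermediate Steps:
r(f, v) = 0 (r(f, v) = 0*(-5 - 2) = 0*(-7) = 0)
D = 0
h(o) = 2*o
(-392 + (182 + D)/(h(12) - 72))² = (-392 + (182 + 0)/(2*12 - 72))² = (-392 + 182/(24 - 72))² = (-392 + 182/(-48))² = (-392 + 182*(-1/48))² = (-392 - 91/24)² = (-9499/24)² = 90231001/576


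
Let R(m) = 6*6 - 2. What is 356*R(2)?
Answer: 12104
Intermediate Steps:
R(m) = 34 (R(m) = 36 - 2 = 34)
356*R(2) = 356*34 = 12104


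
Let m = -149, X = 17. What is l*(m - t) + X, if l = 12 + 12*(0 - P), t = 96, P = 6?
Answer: 14717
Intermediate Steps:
l = -60 (l = 12 + 12*(0 - 1*6) = 12 + 12*(0 - 6) = 12 + 12*(-6) = 12 - 72 = -60)
l*(m - t) + X = -60*(-149 - 1*96) + 17 = -60*(-149 - 96) + 17 = -60*(-245) + 17 = 14700 + 17 = 14717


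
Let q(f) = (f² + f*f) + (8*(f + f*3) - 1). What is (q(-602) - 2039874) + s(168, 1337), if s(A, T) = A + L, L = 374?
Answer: -1333789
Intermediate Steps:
s(A, T) = 374 + A (s(A, T) = A + 374 = 374 + A)
q(f) = -1 + 2*f² + 32*f (q(f) = (f² + f²) + (8*(f + 3*f) - 1) = 2*f² + (8*(4*f) - 1) = 2*f² + (32*f - 1) = 2*f² + (-1 + 32*f) = -1 + 2*f² + 32*f)
(q(-602) - 2039874) + s(168, 1337) = ((-1 + 2*(-602)² + 32*(-602)) - 2039874) + (374 + 168) = ((-1 + 2*362404 - 19264) - 2039874) + 542 = ((-1 + 724808 - 19264) - 2039874) + 542 = (705543 - 2039874) + 542 = -1334331 + 542 = -1333789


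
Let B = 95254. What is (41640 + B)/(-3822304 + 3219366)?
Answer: -68447/301469 ≈ -0.22704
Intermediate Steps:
(41640 + B)/(-3822304 + 3219366) = (41640 + 95254)/(-3822304 + 3219366) = 136894/(-602938) = 136894*(-1/602938) = -68447/301469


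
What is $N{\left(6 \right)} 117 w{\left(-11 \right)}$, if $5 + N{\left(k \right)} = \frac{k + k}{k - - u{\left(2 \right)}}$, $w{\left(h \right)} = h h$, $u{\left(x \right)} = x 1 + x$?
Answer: $- \frac{268983}{5} \approx -53797.0$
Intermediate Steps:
$u{\left(x \right)} = 2 x$ ($u{\left(x \right)} = x + x = 2 x$)
$w{\left(h \right)} = h^{2}$
$N{\left(k \right)} = -5 + \frac{2 k}{4 + k}$ ($N{\left(k \right)} = -5 + \frac{k + k}{k + \left(2 \cdot 2 - 0\right)} = -5 + \frac{2 k}{k + \left(4 + 0\right)} = -5 + \frac{2 k}{k + 4} = -5 + \frac{2 k}{4 + k}$)
$N{\left(6 \right)} 117 w{\left(-11 \right)} = \frac{-20 - 18}{4 + 6} \cdot 117 \left(-11\right)^{2} = \frac{-20 - 18}{10} \cdot 117 \cdot 121 = \frac{1}{10} \left(-38\right) 117 \cdot 121 = \left(- \frac{19}{5}\right) 117 \cdot 121 = \left(- \frac{2223}{5}\right) 121 = - \frac{268983}{5}$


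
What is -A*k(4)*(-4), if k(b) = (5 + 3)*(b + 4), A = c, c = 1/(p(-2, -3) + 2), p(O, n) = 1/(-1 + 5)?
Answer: 1024/9 ≈ 113.78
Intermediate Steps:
p(O, n) = ¼ (p(O, n) = 1/4 = ¼)
c = 4/9 (c = 1/(¼ + 2) = 1/(9/4) = 4/9 ≈ 0.44444)
A = 4/9 ≈ 0.44444
k(b) = 32 + 8*b (k(b) = 8*(4 + b) = 32 + 8*b)
-A*k(4)*(-4) = -4*(32 + 8*4)/9*(-4) = -4*(32 + 32)/9*(-4) = -4*64/9*(-4) = -1*256/9*(-4) = -256/9*(-4) = 1024/9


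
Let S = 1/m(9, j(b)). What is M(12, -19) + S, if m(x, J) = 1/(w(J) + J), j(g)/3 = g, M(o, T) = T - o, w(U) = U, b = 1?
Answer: -25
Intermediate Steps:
j(g) = 3*g
m(x, J) = 1/(2*J) (m(x, J) = 1/(J + J) = 1/(2*J))
S = 6 (S = 1/(1/(2*((3*1)))) = 1/((1/2)/3) = 1/((1/2)*(1/3)) = 1/(1/6) = 6)
M(12, -19) + S = (-19 - 1*12) + 6 = (-19 - 12) + 6 = -31 + 6 = -25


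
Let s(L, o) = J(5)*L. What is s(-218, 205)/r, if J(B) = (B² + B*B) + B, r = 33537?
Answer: -11990/33537 ≈ -0.35752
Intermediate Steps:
J(B) = B + 2*B² (J(B) = (B² + B²) + B = 2*B² + B = B + 2*B²)
s(L, o) = 55*L (s(L, o) = (5*(1 + 2*5))*L = (5*(1 + 10))*L = (5*11)*L = 55*L)
s(-218, 205)/r = (55*(-218))/33537 = -11990*1/33537 = -11990/33537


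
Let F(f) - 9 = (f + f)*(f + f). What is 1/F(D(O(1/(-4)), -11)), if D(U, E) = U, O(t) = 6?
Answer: 1/153 ≈ 0.0065359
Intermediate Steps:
F(f) = 9 + 4*f² (F(f) = 9 + (f + f)*(f + f) = 9 + (2*f)*(2*f) = 9 + 4*f²)
1/F(D(O(1/(-4)), -11)) = 1/(9 + 4*6²) = 1/(9 + 4*36) = 1/(9 + 144) = 1/153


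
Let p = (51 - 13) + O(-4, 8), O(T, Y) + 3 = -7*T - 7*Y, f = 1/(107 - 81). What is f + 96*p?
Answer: 17473/26 ≈ 672.04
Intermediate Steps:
f = 1/26 ≈ 0.038462
O(T, Y) = -3 - 7*T - 7*Y (O(T, Y) = -3 + (-7*T - 7*Y) = -3 - 7*T - 7*Y)
p = 7 (p = (51 - 13) + (-3 - 7*(-4) - 7*8) = 38 + (-3 + 28 - 56) = 38 - 31 = 7)
f + 96*p = 1/26 + 96*7 = 1/26 + 672 = 17473/26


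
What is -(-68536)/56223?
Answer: 68536/56223 ≈ 1.2190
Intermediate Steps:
-(-68536)/56223 = -1*(-68536/56223) = 68536/56223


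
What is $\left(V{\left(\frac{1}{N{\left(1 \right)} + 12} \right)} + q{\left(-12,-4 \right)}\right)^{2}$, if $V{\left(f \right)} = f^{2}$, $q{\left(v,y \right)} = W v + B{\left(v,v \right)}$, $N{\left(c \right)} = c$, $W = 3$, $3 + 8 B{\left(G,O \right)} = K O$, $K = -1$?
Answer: $\frac{2222462449}{1827904} \approx 1215.9$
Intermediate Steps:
$B{\left(G,O \right)} = - \frac{3}{8} - \frac{O}{8}$ ($B{\left(G,O \right)} = - \frac{3}{8} + \frac{\left(-1\right) O}{8} = - \frac{3}{8} - \frac{O}{8}$)
$q{\left(v,y \right)} = - \frac{3}{8} + \frac{23 v}{8}$ ($q{\left(v,y \right)} = 3 v - \left(\frac{3}{8} + \frac{v}{8}\right) = - \frac{3}{8} + \frac{23 v}{8}$)
$\left(V{\left(\frac{1}{N{\left(1 \right)} + 12} \right)} + q{\left(-12,-4 \right)}\right)^{2} = \left(\left(\frac{1}{1 + 12}\right)^{2} + \left(- \frac{3}{8} + \frac{23}{8} \left(-12\right)\right)\right)^{2} = \left(\left(\frac{1}{13}\right)^{2} - \frac{279}{8}\right)^{2} = \left(\frac{1}{169} - \frac{279}{8}\right)^{2} = \left(- \frac{47143}{1352}\right)^{2} = \frac{2222462449}{1827904}$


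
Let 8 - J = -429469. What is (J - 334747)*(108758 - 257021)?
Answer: -14044953990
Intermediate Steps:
J = 429477 (J = 8 - 1*(-429469) = 8 + 429469 = 429477)
(J - 334747)*(108758 - 257021) = (429477 - 334747)*(108758 - 257021) = 94730*(-148263) = -14044953990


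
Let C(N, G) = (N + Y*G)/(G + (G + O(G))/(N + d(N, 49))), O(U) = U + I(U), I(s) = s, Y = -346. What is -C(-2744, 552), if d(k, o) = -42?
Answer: 67468562/192027 ≈ 351.35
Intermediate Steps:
O(U) = 2*U (O(U) = U + U = 2*U)
C(N, G) = (N - 346*G)/(G + 3*G/(-42 + N)) (C(N, G) = (N - 346*G)/(G + (G + 2*G)/(N - 42)) = (N - 346*G)/(G + (3*G)/(-42 + N)) = (N - 346*G)/(G + 3*G/(-42 + N)))
-C(-2744, 552) = -((-2744)² - 42*(-2744) + 14532*552 - 346*552*(-2744))/(552*(-39 - 2744)) = -(7529536 + 115248 + 8021664 + 524082048)/(552*(-2783)) = -(-1)*539748496/(552*2783) = -1*(-67468562/192027) = 67468562/192027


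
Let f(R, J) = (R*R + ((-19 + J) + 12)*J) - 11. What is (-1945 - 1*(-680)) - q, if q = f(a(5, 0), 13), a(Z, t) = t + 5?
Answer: -1357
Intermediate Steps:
a(Z, t) = 5 + t
f(R, J) = -11 + R² + J*(-7 + J) (f(R, J) = (R² + (-7 + J)*J) - 11 = (R² + J*(-7 + J)) - 11 = -11 + R² + J*(-7 + J))
q = 92 (q = -11 + 13² + (5 + 0)² - 7*13 = -11 + 169 + 5² - 91 = -11 + 169 + 25 - 91 = 92)
(-1945 - 1*(-680)) - q = (-1945 - 1*(-680)) - 1*92 = (-1945 + 680) - 92 = -1265 - 92 = -1357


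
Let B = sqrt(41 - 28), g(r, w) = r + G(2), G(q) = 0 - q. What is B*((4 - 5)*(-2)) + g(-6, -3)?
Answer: -8 + 2*sqrt(13) ≈ -0.78890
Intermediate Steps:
G(q) = -q
g(r, w) = -2 + r (g(r, w) = r - 1*2 = r - 2 = -2 + r)
B = sqrt(13) ≈ 3.6056
B*((4 - 5)*(-2)) + g(-6, -3) = sqrt(13)*((4 - 5)*(-2)) + (-2 - 6) = sqrt(13)*(-1*(-2)) - 8 = sqrt(13)*2 - 8 = 2*sqrt(13) - 8 = -8 + 2*sqrt(13)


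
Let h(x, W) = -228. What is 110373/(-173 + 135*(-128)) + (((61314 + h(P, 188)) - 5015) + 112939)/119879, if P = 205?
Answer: -10281673337/2092248187 ≈ -4.9142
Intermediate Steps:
110373/(-173 + 135*(-128)) + (((61314 + h(P, 188)) - 5015) + 112939)/119879 = 110373/(-173 + 135*(-128)) + (((61314 - 228) - 5015) + 112939)/119879 = 110373/(-173 - 17280) + ((61086 - 5015) + 112939)*(1/119879) = 110373/(-17453) + (56071 + 112939)*(1/119879) = 110373*(-1/17453) + 169010*(1/119879) = -110373/17453 + 169010/119879 = -10281673337/2092248187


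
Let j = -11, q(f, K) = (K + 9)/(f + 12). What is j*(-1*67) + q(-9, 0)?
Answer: 740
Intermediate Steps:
q(f, K) = (9 + K)/(12 + f)
j*(-1*67) + q(-9, 0) = -(-11)*67 + (9 + 0)/(12 - 9) = -11*(-67) + 9/3 = 737 + (⅓)*9 = 737 + 3 = 740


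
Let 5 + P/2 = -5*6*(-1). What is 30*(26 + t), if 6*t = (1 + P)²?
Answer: 13785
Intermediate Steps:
P = 50 (P = -10 + 2*(-5*6*(-1)) = -10 + 2*(-30*(-1)) = -10 + 2*30 = -10 + 60 = 50)
t = 867/2 (t = (1 + 50)²/6 = (⅙)*51² = (⅙)*2601 = 867/2 ≈ 433.50)
30*(26 + t) = 30*(26 + 867/2) = 30*(919/2) = 13785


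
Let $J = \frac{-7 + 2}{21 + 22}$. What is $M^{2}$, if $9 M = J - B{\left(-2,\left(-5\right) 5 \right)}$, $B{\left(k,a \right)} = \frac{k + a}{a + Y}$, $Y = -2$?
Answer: $\frac{256}{16641} \approx 0.015384$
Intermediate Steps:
$B{\left(k,a \right)} = \frac{a + k}{-2 + a}$ ($B{\left(k,a \right)} = \frac{k + a}{a - 2} = \frac{a + k}{-2 + a}$)
$J = - \frac{5}{43} \approx -0.11628$
$M = - \frac{16}{129}$ ($M = \frac{- \frac{5}{43} - \frac{\left(-5\right) 5 - 2}{-2 - 25}}{9} = \frac{- \frac{5}{43} - \frac{-25 - 2}{-2 - 25}}{9} = \frac{- \frac{5}{43} - \frac{1}{-27} \left(-27\right)}{9} = \frac{- \frac{5}{43} - \left(- \frac{1}{27}\right) \left(-27\right)}{9} = \frac{- \frac{5}{43} - 1}{9} = \frac{1}{9} \left(- \frac{48}{43}\right) = - \frac{16}{129} \approx -0.12403$)
$M^{2} = \left(- \frac{16}{129}\right)^{2} = \frac{256}{16641}$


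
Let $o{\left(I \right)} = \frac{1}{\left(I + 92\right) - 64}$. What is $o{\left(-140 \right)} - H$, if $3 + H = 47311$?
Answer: $- \frac{5298497}{112} \approx -47308.0$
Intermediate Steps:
$H = 47308$ ($H = -3 + 47311 = 47308$)
$o{\left(I \right)} = \frac{1}{28 + I}$ ($o{\left(I \right)} = \frac{1}{\left(92 + I\right) - 64} = \frac{1}{28 + I}$)
$o{\left(-140 \right)} - H = \frac{1}{28 - 140} - 47308 = \frac{1}{-112} - 47308 = - \frac{1}{112} - 47308 = - \frac{5298497}{112}$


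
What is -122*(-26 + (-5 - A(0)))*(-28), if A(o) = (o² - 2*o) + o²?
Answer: -105896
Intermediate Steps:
A(o) = -2*o + 2*o²
-122*(-26 + (-5 - A(0)))*(-28) = -122*(-26 + (-5 - 2*0*(-1 + 0)))*(-28) = -122*(-26 + (-5 - 2*0*(-1)))*(-28) = -122*(-26 + (-5 - 1*0))*(-28) = -122*(-26 + (-5 + 0))*(-28) = -122*(-26 - 5)*(-28) = -(-3782)*(-28) = -122*868 = -105896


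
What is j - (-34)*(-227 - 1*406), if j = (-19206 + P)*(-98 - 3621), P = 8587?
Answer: 39470539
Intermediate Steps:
j = 39492061 (j = (-19206 + 8587)*(-98 - 3621) = -10619*(-3719) = 39492061)
j - (-34)*(-227 - 1*406) = 39492061 - (-34)*(-227 - 1*406) = 39492061 - (-34)*(-227 - 406) = 39492061 - (-34)*(-633) = 39492061 - 1*21522 = 39492061 - 21522 = 39470539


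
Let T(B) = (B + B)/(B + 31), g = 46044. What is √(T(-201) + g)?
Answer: √332684985/85 ≈ 214.58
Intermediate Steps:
T(B) = 2*B/(31 + B) (T(B) = (2*B)/(31 + B) = 2*B/(31 + B))
√(T(-201) + g) = √(2*(-201)/(31 - 201) + 46044) = √(2*(-201)/(-170) + 46044) = √(2*(-201)*(-1/170) + 46044) = √(201/85 + 46044) = √(3913941/85) = √332684985/85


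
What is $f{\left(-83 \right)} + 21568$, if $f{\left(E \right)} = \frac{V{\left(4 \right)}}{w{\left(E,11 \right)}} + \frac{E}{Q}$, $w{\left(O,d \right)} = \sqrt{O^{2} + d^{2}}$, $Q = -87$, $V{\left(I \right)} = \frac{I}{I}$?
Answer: $\frac{1876499}{87} + \frac{\sqrt{7010}}{7010} \approx 21569.0$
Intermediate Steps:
$V{\left(I \right)} = 1$
$f{\left(E \right)} = \frac{1}{\sqrt{121 + E^{2}}} - \frac{E}{87}$ ($f{\left(E \right)} = 1 \frac{1}{\sqrt{E^{2} + 11^{2}}} + \frac{E}{-87} = 1 \frac{1}{\sqrt{E^{2} + 121}} + E \left(- \frac{1}{87}\right) = 1 \frac{1}{\sqrt{121 + E^{2}}} - \frac{E}{87} = \frac{1}{\sqrt{121 + E^{2}}} - \frac{E}{87}$)
$f{\left(-83 \right)} + 21568 = \left(\frac{1}{\sqrt{121 + \left(-83\right)^{2}}} - - \frac{83}{87}\right) + 21568 = \left(\frac{1}{\sqrt{121 + 6889}} + \frac{83}{87}\right) + 21568 = \left(\frac{1}{\sqrt{7010}} + \frac{83}{87}\right) + 21568 = \left(\frac{\sqrt{7010}}{7010} + \frac{83}{87}\right) + 21568 = \left(\frac{83}{87} + \frac{\sqrt{7010}}{7010}\right) + 21568 = \frac{1876499}{87} + \frac{\sqrt{7010}}{7010}$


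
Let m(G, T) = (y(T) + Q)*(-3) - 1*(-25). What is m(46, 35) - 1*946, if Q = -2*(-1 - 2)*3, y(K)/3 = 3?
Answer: -1002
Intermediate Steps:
y(K) = 9 (y(K) = 3*3 = 9)
Q = 18 (Q = -2*(-3)*3 = 6*3 = 18)
m(G, T) = -56 (m(G, T) = (9 + 18)*(-3) - 1*(-25) = 27*(-3) + 25 = -81 + 25 = -56)
m(46, 35) - 1*946 = -56 - 1*946 = -56 - 946 = -1002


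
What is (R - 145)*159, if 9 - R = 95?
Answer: -36729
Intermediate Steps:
R = -86 (R = 9 - 1*95 = 9 - 95 = -86)
(R - 145)*159 = (-86 - 145)*159 = -231*159 = -36729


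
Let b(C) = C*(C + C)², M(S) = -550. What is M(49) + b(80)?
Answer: 2047450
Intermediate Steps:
b(C) = 4*C³ (b(C) = C*(2*C)² = C*(4*C²) = 4*C³)
M(49) + b(80) = -550 + 4*80³ = -550 + 4*512000 = -550 + 2048000 = 2047450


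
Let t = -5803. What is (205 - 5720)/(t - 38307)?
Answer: 1103/8822 ≈ 0.12503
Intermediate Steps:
(205 - 5720)/(t - 38307) = (205 - 5720)/(-5803 - 38307) = -5515/(-44110) = -5515*(-1/44110) = 1103/8822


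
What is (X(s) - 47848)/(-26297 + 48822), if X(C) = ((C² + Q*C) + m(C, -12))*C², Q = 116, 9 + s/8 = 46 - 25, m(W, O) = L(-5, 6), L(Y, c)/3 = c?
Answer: 187682072/22525 ≈ 8332.2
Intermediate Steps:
L(Y, c) = 3*c
m(W, O) = 18 (m(W, O) = 3*6 = 18)
s = 96 (s = -72 + 8*(46 - 25) = -72 + 8*21 = -72 + 168 = 96)
X(C) = C²*(18 + C² + 116*C) (X(C) = ((C² + 116*C) + 18)*C² = (18 + C² + 116*C)*C² = C²*(18 + C² + 116*C))
(X(s) - 47848)/(-26297 + 48822) = (96²*(18 + 96² + 116*96) - 47848)/(-26297 + 48822) = (9216*(18 + 9216 + 11136) - 47848)/22525 = (9216*20370 - 47848)*(1/22525) = (187729920 - 47848)*(1/22525) = 187682072*(1/22525) = 187682072/22525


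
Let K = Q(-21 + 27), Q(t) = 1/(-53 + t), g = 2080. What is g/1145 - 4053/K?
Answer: 43622855/229 ≈ 1.9049e+5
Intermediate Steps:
K = -1/47 (K = 1/(-53 + (-21 + 27)) = 1/(-53 + 6) = 1/(-47) = -1/47 ≈ -0.021277)
g/1145 - 4053/K = 2080/1145 - 4053/(-1/47) = 2080*(1/1145) - 4053*(-47) = 416/229 + 190491 = 43622855/229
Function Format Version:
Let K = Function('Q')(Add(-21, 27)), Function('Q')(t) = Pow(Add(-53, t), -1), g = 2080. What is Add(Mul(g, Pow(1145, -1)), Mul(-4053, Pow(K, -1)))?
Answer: Rational(43622855, 229) ≈ 1.9049e+5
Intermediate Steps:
K = Rational(-1, 47) (K = Pow(Add(-53, Add(-21, 27)), -1) = Pow(Add(-53, 6), -1) = Pow(-47, -1) = Rational(-1, 47) ≈ -0.021277)
Add(Mul(g, Pow(1145, -1)), Mul(-4053, Pow(K, -1))) = Add(Mul(2080, Pow(1145, -1)), Mul(-4053, Pow(Rational(-1, 47), -1))) = Add(Mul(2080, Rational(1, 1145)), Mul(-4053, -47)) = Add(Rational(416, 229), 190491) = Rational(43622855, 229)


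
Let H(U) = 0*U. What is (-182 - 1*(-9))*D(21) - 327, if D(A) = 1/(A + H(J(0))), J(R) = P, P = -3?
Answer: -7040/21 ≈ -335.24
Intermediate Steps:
J(R) = -3
H(U) = 0
D(A) = 1/A (D(A) = 1/(A + 0) = 1/A)
(-182 - 1*(-9))*D(21) - 327 = (-182 - 1*(-9))/21 - 327 = (-182 + 9)*(1/21) - 327 = -173*1/21 - 327 = -173/21 - 327 = -7040/21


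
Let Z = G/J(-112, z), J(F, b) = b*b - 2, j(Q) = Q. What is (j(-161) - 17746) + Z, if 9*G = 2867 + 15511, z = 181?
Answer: -586613371/32759 ≈ -17907.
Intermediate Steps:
J(F, b) = -2 + b² (J(F, b) = b² - 2 = -2 + b²)
G = 2042 (G = (2867 + 15511)/9 = (⅑)*18378 = 2042)
Z = 2042/32759 (Z = 2042/(-2 + 181²) = 2042/(-2 + 32761) = 2042/32759 ≈ 0.062334)
(j(-161) - 17746) + Z = (-161 - 17746) + 2042/32759 = -17907 + 2042/32759 = -586613371/32759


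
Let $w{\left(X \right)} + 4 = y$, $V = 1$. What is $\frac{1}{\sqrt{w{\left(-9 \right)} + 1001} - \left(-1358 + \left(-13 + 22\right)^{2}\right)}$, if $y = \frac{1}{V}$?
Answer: $\frac{1277}{1629731} - \frac{\sqrt{998}}{1629731} \approx 0.00076418$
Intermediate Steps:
$y = 1$ ($y = 1^{-1} = 1$)
$w{\left(X \right)} = -3$ ($w{\left(X \right)} = -4 + 1 = -3$)
$\frac{1}{\sqrt{w{\left(-9 \right)} + 1001} - \left(-1358 + \left(-13 + 22\right)^{2}\right)} = \frac{1}{\sqrt{-3 + 1001} - \left(-1358 + \left(-13 + 22\right)^{2}\right)} = \frac{1}{\sqrt{998} - \left(-1358 + 9^{2}\right)} = \frac{1}{\sqrt{998} - \left(-1358 + 81\right)} = \frac{1}{\sqrt{998} - -1277} = \frac{1}{\sqrt{998} + 1277} = \frac{1}{1277 + \sqrt{998}}$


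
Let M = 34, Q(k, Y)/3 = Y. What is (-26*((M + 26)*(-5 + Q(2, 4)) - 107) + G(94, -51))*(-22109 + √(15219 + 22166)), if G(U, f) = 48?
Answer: 178861810 - 8090*√37385 ≈ 1.7730e+8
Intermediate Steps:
Q(k, Y) = 3*Y
(-26*((M + 26)*(-5 + Q(2, 4)) - 107) + G(94, -51))*(-22109 + √(15219 + 22166)) = (-26*((34 + 26)*(-5 + 3*4) - 107) + 48)*(-22109 + √(15219 + 22166)) = (-26*(60*(-5 + 12) - 107) + 48)*(-22109 + √37385) = (-26*(60*7 - 107) + 48)*(-22109 + √37385) = (-26*(420 - 107) + 48)*(-22109 + √37385) = (-26*313 + 48)*(-22109 + √37385) = (-8138 + 48)*(-22109 + √37385) = -8090*(-22109 + √37385) = 178861810 - 8090*√37385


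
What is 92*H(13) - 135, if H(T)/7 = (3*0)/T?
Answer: -135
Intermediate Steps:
H(T) = 0 (H(T) = 7*((3*0)/T) = 7*(0/T) = 7*0 = 0)
92*H(13) - 135 = 92*0 - 135 = 0 - 135 = -135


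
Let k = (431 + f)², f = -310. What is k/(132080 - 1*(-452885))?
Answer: 14641/584965 ≈ 0.025029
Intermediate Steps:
k = 14641 (k = (431 - 310)² = 121² = 14641)
k/(132080 - 1*(-452885)) = 14641/(132080 - 1*(-452885)) = 14641/(132080 + 452885) = 14641/584965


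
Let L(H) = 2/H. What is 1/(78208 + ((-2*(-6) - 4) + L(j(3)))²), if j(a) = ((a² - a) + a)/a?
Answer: 9/704548 ≈ 1.2774e-5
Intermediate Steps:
j(a) = a (j(a) = a²/a = a)
1/(78208 + ((-2*(-6) - 4) + L(j(3)))²) = 1/(78208 + ((-2*(-6) - 4) + 2/3)²) = 1/(78208 + ((12 - 4) + 2*(⅓))²) = 1/(78208 + (8 + ⅔)²) = 1/(78208 + (26/3)²) = 1/(78208 + 676/9) = 1/(704548/9) = 9/704548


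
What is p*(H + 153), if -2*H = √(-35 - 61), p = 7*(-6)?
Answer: -6426 + 84*I*√6 ≈ -6426.0 + 205.76*I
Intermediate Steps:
p = -42
H = -2*I*√6 (H = -√(-35 - 61)/2 = -2*I*√6 ≈ -4.899*I)
p*(H + 153) = -42*(-2*I*√6 + 153) = -42*(153 - 2*I*√6) = -6426 + 84*I*√6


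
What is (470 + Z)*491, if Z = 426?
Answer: 439936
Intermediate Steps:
(470 + Z)*491 = (470 + 426)*491 = 896*491 = 439936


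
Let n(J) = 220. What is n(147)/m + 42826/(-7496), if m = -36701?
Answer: -786703073/137555348 ≈ -5.7192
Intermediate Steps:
n(147)/m + 42826/(-7496) = 220/(-36701) + 42826/(-7496) = 220*(-1/36701) + 42826*(-1/7496) = -220/36701 - 21413/3748 = -786703073/137555348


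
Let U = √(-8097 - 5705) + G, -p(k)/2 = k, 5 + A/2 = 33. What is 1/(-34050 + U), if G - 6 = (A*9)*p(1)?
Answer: -17526/614328253 - I*√13802/1228656506 ≈ -2.8529e-5 - 9.5618e-8*I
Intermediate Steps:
A = 56 (A = -10 + 2*33 = -10 + 66 = 56)
p(k) = -2*k
G = -1002 (G = 6 + (56*9)*(-2*1) = 6 + 504*(-2) = 6 - 1008 = -1002)
U = -1002 + I*√13802 (U = √(-8097 - 5705) - 1002 = √(-13802) - 1002 = I*√13802 - 1002 = -1002 + I*√13802 ≈ -1002.0 + 117.48*I)
1/(-34050 + U) = 1/(-34050 + (-1002 + I*√13802)) = 1/(-35052 + I*√13802)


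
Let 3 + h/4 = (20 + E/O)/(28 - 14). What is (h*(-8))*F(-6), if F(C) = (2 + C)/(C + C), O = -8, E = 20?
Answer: 56/3 ≈ 18.667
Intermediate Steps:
F(C) = (2 + C)/(2*C) (F(C) = (2 + C)/((2*C)) = (2 + C)*(1/(2*C)) = (2 + C)/(2*C))
h = -7 (h = -12 + 4*((20 + 20/(-8))/(28 - 14)) = -12 + 4*((20 + 20*(-⅛))/14) = -12 + 4*((20 - 5/2)*(1/14)) = -12 + 4*((35/2)*(1/14)) = -12 + 4*(5/4) = -12 + 5 = -7)
(h*(-8))*F(-6) = (-7*(-8))*((½)*(2 - 6)/(-6)) = 56*((½)*(-⅙)*(-4)) = 56*(⅓) = 56/3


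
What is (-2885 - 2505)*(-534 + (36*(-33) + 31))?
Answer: 9114490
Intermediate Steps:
(-2885 - 2505)*(-534 + (36*(-33) + 31)) = -5390*(-534 + (-1188 + 31)) = -5390*(-534 - 1157) = -5390*(-1691) = 9114490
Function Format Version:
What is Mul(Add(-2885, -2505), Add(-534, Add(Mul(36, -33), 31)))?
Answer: 9114490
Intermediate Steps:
Mul(Add(-2885, -2505), Add(-534, Add(Mul(36, -33), 31))) = Mul(-5390, Add(-534, Add(-1188, 31))) = Mul(-5390, Add(-534, -1157)) = Mul(-5390, -1691) = 9114490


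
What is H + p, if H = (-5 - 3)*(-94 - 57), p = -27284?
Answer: -26076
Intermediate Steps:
H = 1208 (H = -8*(-151) = 1208)
H + p = 1208 - 27284 = -26076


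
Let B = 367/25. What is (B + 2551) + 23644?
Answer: 655242/25 ≈ 26210.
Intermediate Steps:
B = 367/25 (B = 367*(1/25) = 367/25 ≈ 14.680)
(B + 2551) + 23644 = (367/25 + 2551) + 23644 = 64142/25 + 23644 = 655242/25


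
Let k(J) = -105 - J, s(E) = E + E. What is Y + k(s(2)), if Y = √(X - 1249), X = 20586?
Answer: -109 + √19337 ≈ 30.058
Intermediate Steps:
Y = √19337 (Y = √(20586 - 1249) = √19337 ≈ 139.06)
s(E) = 2*E
Y + k(s(2)) = √19337 + (-105 - 2*2) = √19337 + (-105 - 1*4) = √19337 + (-105 - 4) = √19337 - 109 = -109 + √19337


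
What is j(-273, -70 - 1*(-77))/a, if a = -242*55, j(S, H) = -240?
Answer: 24/1331 ≈ 0.018032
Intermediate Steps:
a = -13310
j(-273, -70 - 1*(-77))/a = -240/(-13310) = -240*(-1/13310) = 24/1331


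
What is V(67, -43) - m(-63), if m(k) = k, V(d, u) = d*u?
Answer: -2818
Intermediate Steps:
V(67, -43) - m(-63) = 67*(-43) - 1*(-63) = -2881 + 63 = -2818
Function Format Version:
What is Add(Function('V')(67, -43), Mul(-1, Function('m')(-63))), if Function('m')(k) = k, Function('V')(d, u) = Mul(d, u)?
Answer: -2818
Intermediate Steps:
Add(Function('V')(67, -43), Mul(-1, Function('m')(-63))) = Add(Mul(67, -43), Mul(-1, -63)) = Add(-2881, 63) = -2818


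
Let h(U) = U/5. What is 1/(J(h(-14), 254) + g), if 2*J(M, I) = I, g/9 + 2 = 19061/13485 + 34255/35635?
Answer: 32035865/4176609731 ≈ 0.0076703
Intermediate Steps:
h(U) = U/5 (h(U) = U*(1/5) = U/5)
g = 108054876/32035865 (g = -18 + 9*(19061/13485 + 34255/35635) = -18 + 9*(19061*(1/13485) + 34255*(1/35635)) = -18 + 9*(19061/13485 + 6851/7127) = -18 + 9*(228233482/96107595) = -18 + 684700446/32035865 = 108054876/32035865 ≈ 3.3729)
J(M, I) = I/2
1/(J(h(-14), 254) + g) = 1/((1/2)*254 + 108054876/32035865) = 1/(127 + 108054876/32035865) = 1/(4176609731/32035865) = 32035865/4176609731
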